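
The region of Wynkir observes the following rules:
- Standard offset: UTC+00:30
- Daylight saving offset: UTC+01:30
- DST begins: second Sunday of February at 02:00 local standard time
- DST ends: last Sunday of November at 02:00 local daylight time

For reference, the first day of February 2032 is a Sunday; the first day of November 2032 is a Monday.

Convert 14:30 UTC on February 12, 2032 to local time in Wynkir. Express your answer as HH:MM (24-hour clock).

16:00

1 February 2032 is a Sunday, so the first Sunday is February 1 and the second is February 8.
1 November 2032 is a Monday, so Sundays fall on 7, 14, 21, 28; the last is November 28.
At the standard offset (UTC+00:30), 14:30 UTC + 0h30m = 15:00 Wynkir standard time.
Daylight saving runs 8 February – 28 November; the standard-time date in Wynkir, February 12, 2032, is inside that window, so Wynkir is at UTC+01:30.
14:30 UTC + 1h30m = 16:00 local.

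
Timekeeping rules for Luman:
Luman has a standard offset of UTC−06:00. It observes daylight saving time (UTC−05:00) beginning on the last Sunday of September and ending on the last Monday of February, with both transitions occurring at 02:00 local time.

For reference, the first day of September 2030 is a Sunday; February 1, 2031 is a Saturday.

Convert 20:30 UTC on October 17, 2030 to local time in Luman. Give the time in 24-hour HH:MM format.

15:30

1 September 2030 is a Sunday, so Sundays fall on 1, 8, 15, 22, 29; the last is September 29.
1 February 2031 is a Saturday, so Mondays fall on 3, 10, 17, 24; the last is February 24.
At the standard offset (UTC−06:00), 20:30 UTC − 6h = 14:30 Luman standard time.
The standard-time date in Luman, October 17, 2030, falls between 29 September 2030 and 24 February 2031, so daylight saving is in effect and Luman is at UTC−05:00.
20:30 UTC − 5h = 15:30 local.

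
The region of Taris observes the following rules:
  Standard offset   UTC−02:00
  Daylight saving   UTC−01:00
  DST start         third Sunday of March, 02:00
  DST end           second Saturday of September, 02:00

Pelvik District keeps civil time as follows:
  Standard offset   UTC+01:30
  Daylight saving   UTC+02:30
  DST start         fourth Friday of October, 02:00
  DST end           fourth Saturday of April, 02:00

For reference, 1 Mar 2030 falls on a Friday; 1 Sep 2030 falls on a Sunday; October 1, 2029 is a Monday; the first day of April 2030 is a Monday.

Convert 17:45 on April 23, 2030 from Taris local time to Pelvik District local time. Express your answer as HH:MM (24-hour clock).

21:15

1 March 2030 is a Friday, so the first Sunday is March 3 and the third is March 17.
1 September 2030 is a Sunday, so the first Saturday is September 7 and the second is September 14.
April 23, 2030 falls between 17 March and 14 September, so daylight saving is in effect and Taris is at UTC−01:00.
17:45 Taris + 1h = 18:45 UTC.
1 October 2029 is a Monday, so the first Friday is October 5 and the fourth is October 26.
1 April 2030 is a Monday, so the first Saturday is April 6 and the fourth is April 27.
At the standard offset (UTC+01:30), 18:45 UTC + 1h30m = 20:15 Pelvik District standard time.
The standard-time date in Pelvik District, April 23, 2030, falls between 26 October 2029 and 27 April 2030, so daylight saving is in effect and Pelvik District is at UTC+02:30.
18:45 UTC + 2h30m = 21:15 Pelvik District.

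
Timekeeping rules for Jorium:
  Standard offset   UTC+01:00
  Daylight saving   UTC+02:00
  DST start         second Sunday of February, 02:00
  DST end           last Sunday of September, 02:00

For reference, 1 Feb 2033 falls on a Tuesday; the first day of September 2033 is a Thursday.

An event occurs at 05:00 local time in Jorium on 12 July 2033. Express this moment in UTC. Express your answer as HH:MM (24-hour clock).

1 February 2033 is a Tuesday, so the first Sunday is February 6 and the second is February 13.
1 September 2033 is a Thursday, so Sundays fall on 4, 11, 18, 25; the last is September 25.
12 July 2033 falls between 13 February and 25 September, so daylight saving is in effect and Jorium is at UTC+02:00.
05:00 local − 2h = 03:00 UTC.

03:00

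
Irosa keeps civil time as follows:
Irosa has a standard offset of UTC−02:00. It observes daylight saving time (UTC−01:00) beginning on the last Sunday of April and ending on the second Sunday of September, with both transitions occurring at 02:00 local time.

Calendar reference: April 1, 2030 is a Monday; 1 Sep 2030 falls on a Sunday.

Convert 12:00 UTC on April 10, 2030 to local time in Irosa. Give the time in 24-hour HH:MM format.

10:00

1 April 2030 is a Monday, so Sundays fall on 7, 14, 21, 28; the last is April 28.
1 September 2030 is a Sunday, so the first Sunday is September 1 and the second is September 8.
At the standard offset (UTC−02:00), 12:00 UTC − 2h = 10:00 Irosa standard time.
The standard-time date in Irosa, April 10, 2030, does not fall between 28 April and 8 September, so daylight saving is not in effect and Irosa is at UTC−02:00.
12:00 UTC − 2h = 10:00 local.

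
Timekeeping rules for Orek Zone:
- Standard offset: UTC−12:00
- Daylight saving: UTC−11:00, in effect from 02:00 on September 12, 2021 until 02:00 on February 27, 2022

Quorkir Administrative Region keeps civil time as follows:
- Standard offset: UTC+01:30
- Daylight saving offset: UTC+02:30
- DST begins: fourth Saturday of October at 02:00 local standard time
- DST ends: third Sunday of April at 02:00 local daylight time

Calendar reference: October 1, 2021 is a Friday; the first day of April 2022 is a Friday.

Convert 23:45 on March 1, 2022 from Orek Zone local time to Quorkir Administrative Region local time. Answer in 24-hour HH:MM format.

March 1, 2022 is outside the daylight-saving period (12 September 2021 – 27 February 2022), so Orek Zone is on standard time, UTC−12:00.
23:45 Orek Zone + 12h = 11:45 UTC (rolling into the next day, 2 March 2022).
1 October 2021 is a Friday, so the first Saturday is October 2 and the fourth is October 23.
1 April 2022 is a Friday, so the first Sunday is April 3 and the third is April 17.
At the standard offset (UTC+01:30), 11:45 UTC + 1h30m = 13:15 Quorkir Administrative Region standard time.
The standard-time date in Quorkir Administrative Region, March 2, 2022, lies within the daylight-saving period (23 October 2021 – 17 April 2022), so Quorkir Administrative Region is on daylight time, UTC+02:30.
11:45 UTC + 2h30m = 14:15 Quorkir Administrative Region.

14:15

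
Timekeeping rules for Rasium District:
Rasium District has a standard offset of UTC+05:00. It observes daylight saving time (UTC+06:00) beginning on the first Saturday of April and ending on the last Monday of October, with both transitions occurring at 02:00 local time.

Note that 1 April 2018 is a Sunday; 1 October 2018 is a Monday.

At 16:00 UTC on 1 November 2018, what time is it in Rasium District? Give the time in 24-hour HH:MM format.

1 April 2018 is a Sunday, so the first Saturday is April 7.
1 October 2018 is a Monday, so Mondays fall on 1, 8, 15, 22, 29; the last is October 29.
At the standard offset (UTC+05:00), 16:00 UTC + 5h = 21:00 Rasium District standard time.
The standard-time date in Rasium District, 1 November 2018, does not fall between 7 April and 29 October, so daylight saving is not in effect and Rasium District is at UTC+05:00.
16:00 UTC + 5h = 21:00 local.

21:00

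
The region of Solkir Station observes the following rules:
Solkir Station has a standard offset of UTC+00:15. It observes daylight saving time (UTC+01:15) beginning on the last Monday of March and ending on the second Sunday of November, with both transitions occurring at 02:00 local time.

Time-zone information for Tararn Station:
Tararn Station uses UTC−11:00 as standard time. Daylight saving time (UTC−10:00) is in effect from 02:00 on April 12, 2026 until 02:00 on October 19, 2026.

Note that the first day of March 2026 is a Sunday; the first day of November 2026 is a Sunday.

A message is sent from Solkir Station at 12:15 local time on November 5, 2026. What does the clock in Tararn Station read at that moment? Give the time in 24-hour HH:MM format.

00:00

1 March 2026 is a Sunday, so Mondays fall on 2, 9, 16, 23, 30; the last is March 30.
1 November 2026 is a Sunday, so the first Sunday is November 1 and the second is November 8.
Daylight saving runs 30 March – 8 November; November 5, 2026 is inside that window, so Solkir Station is at UTC+01:15.
12:15 Solkir Station − 1h15m = 11:00 UTC.
At the standard offset (UTC−11:00), 11:00 UTC − 11h = 00:00 Tararn Station standard time.
The standard-time date in Tararn Station, November 5, 2026, is outside the daylight-saving period (12 April – 19 October), so Tararn Station is on standard time, UTC−11:00.
11:00 UTC − 11h = 00:00 Tararn Station.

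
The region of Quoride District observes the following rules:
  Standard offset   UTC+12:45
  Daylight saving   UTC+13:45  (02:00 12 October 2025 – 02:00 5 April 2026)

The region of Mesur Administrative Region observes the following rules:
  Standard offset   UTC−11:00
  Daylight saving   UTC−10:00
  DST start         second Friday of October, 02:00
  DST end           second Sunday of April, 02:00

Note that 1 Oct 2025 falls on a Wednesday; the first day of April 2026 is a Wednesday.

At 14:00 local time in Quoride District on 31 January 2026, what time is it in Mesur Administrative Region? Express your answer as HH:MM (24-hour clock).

Daylight saving runs 12 October 2025 – 5 April 2026; 31 January 2026 is inside that window, so Quoride District is at UTC+13:45.
14:00 Quoride District − 13h45m = 00:15 UTC.
1 October 2025 is a Wednesday, so the first Friday is October 3 and the second is October 10.
1 April 2026 is a Wednesday, so the first Sunday is April 5 and the second is April 12.
At the standard offset (UTC−11:00), 00:15 UTC − 11h = 13:15 Mesur Administrative Region standard time (rolling into the previous day, 30 January 2026).
The standard-time date in Mesur Administrative Region, 30 January 2026, falls between 10 October 2025 and 12 April 2026, so daylight saving is in effect and Mesur Administrative Region is at UTC−10:00.
00:15 UTC − 10h = 14:15 Mesur Administrative Region (rolling into the previous day, 30 January 2026).

14:15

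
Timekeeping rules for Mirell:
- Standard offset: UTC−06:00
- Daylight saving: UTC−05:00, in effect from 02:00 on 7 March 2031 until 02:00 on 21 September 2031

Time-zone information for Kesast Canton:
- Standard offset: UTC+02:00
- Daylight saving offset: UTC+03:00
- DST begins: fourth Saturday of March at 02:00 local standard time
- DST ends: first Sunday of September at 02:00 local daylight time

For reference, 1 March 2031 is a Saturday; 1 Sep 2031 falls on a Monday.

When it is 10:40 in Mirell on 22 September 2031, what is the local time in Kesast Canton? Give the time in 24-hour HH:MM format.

22 September 2031 does not fall between 7 March and 21 September, so daylight saving is not in effect and Mirell is at UTC−06:00.
10:40 Mirell + 6h = 16:40 UTC.
1 March 2031 is a Saturday, so the first Saturday is March 1 and the fourth is March 22.
1 September 2031 is a Monday, so the first Sunday is September 7.
At the standard offset (UTC+02:00), 16:40 UTC + 2h = 18:40 Kesast Canton standard time.
The standard-time date in Kesast Canton, 22 September 2031, does not fall between 22 March and 7 September, so daylight saving is not in effect and Kesast Canton is at UTC+02:00.
16:40 UTC + 2h = 18:40 Kesast Canton.

18:40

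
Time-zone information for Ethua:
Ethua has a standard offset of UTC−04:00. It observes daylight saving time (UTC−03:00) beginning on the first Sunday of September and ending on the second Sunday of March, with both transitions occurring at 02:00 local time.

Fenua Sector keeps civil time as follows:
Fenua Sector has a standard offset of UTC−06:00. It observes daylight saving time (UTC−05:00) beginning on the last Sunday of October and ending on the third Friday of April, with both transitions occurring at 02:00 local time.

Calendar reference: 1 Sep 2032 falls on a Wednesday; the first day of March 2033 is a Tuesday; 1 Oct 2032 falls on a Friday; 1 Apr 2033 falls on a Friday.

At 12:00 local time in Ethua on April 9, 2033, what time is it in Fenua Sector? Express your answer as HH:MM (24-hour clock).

1 September 2032 is a Wednesday, so the first Sunday is September 5.
1 March 2033 is a Tuesday, so the first Sunday is March 6 and the second is March 13.
April 9, 2033 is outside the daylight-saving period (5 September 2032 – 13 March 2033), so Ethua is on standard time, UTC−04:00.
12:00 Ethua + 4h = 16:00 UTC.
1 October 2032 is a Friday, so Sundays fall on 3, 10, 17, 24, 31; the last is October 31.
1 April 2033 is a Friday, so the first Friday is April 1 and the third is April 15.
At the standard offset (UTC−06:00), 16:00 UTC − 6h = 10:00 Fenua Sector standard time.
Daylight saving runs 31 October 2032 – 15 April 2033; the standard-time date in Fenua Sector, April 9, 2033, is inside that window, so Fenua Sector is at UTC−05:00.
16:00 UTC − 5h = 11:00 Fenua Sector.

11:00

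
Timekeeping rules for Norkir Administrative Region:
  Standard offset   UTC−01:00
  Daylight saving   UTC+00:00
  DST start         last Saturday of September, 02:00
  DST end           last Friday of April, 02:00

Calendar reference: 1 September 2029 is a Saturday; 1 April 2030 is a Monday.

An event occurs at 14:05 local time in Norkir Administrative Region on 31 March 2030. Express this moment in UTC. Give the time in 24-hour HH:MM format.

1 September 2029 is a Saturday, so Saturdays fall on 1, 8, 15, 22, 29; the last is September 29.
1 April 2030 is a Monday, so Fridays fall on 5, 12, 19, 26; the last is April 26.
Daylight saving runs 29 September 2029 – 26 April 2030; 31 March 2030 is inside that window, so Norkir Administrative Region is at UTC+00:00.
14:05 local − 0h = 14:05 UTC.

14:05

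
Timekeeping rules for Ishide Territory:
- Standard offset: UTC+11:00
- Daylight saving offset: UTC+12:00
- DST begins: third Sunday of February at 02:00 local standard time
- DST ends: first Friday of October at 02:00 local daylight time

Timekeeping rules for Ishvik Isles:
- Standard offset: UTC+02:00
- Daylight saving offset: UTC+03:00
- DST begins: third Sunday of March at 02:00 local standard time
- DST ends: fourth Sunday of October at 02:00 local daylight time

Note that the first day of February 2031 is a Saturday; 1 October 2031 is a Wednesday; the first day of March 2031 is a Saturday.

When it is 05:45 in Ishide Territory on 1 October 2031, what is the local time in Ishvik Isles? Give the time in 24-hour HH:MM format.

20:45

1 February 2031 is a Saturday, so the first Sunday is February 2 and the third is February 16.
1 October 2031 is a Wednesday, so the first Friday is October 3.
1 October 2031 falls between 16 February and 3 October, so daylight saving is in effect and Ishide Territory is at UTC+12:00.
05:45 Ishide Territory − 12h = 17:45 UTC (rolling into the previous day, 30 September 2031).
1 March 2031 is a Saturday, so the first Sunday is March 2 and the third is March 16.
1 October 2031 is a Wednesday, so the first Sunday is October 5 and the fourth is October 26.
At the standard offset (UTC+02:00), 17:45 UTC + 2h = 19:45 Ishvik Isles standard time.
Daylight saving runs 16 March – 26 October; the standard-time date in Ishvik Isles, 30 September 2031, is inside that window, so Ishvik Isles is at UTC+03:00.
17:45 UTC + 3h = 20:45 Ishvik Isles.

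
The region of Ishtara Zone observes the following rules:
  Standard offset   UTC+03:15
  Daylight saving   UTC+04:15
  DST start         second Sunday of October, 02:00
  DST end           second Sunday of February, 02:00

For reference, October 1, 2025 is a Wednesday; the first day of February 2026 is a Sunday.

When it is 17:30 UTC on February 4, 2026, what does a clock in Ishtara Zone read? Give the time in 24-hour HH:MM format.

1 October 2025 is a Wednesday, so the first Sunday is October 5 and the second is October 12.
1 February 2026 is a Sunday, so the first Sunday is February 1 and the second is February 8.
At the standard offset (UTC+03:15), 17:30 UTC + 3h15m = 20:45 Ishtara Zone standard time.
The standard-time date in Ishtara Zone, February 4, 2026, lies within the daylight-saving period (12 October 2025 – 8 February 2026), so Ishtara Zone is on daylight time, UTC+04:15.
17:30 UTC + 4h15m = 21:45 local.

21:45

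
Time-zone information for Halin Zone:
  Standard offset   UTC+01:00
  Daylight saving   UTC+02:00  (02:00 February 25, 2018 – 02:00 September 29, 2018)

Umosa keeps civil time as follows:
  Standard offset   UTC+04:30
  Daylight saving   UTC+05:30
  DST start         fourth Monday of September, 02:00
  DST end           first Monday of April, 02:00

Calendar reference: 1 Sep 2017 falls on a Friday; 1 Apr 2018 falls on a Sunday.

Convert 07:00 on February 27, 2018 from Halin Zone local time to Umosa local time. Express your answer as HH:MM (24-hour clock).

February 27, 2018 falls between 25 February and 29 September, so daylight saving is in effect and Halin Zone is at UTC+02:00.
07:00 Halin Zone − 2h = 05:00 UTC.
1 September 2017 is a Friday, so the first Monday is September 4 and the fourth is September 25.
1 April 2018 is a Sunday, so the first Monday is April 2.
At the standard offset (UTC+04:30), 05:00 UTC + 4h30m = 09:30 Umosa standard time.
The standard-time date in Umosa, February 27, 2018, lies within the daylight-saving period (25 September 2017 – 2 April 2018), so Umosa is on daylight time, UTC+05:30.
05:00 UTC + 5h30m = 10:30 Umosa.

10:30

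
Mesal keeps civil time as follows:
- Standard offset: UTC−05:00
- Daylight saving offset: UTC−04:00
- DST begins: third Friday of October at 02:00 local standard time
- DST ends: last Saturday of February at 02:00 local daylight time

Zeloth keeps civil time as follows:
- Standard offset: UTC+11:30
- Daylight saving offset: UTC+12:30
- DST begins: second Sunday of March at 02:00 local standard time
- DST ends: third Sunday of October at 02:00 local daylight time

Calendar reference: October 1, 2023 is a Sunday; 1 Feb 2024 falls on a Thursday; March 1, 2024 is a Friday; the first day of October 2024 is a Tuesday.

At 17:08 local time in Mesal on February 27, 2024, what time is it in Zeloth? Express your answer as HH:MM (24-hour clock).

09:38

1 October 2023 is a Sunday, so the first Friday is October 6 and the third is October 20.
1 February 2024 is a Thursday, so Saturdays fall on 3, 10, 17, 24; the last is February 24.
February 27, 2024 is outside the daylight-saving period (20 October 2023 – 24 February 2024), so Mesal is on standard time, UTC−05:00.
17:08 Mesal + 5h = 22:08 UTC.
1 March 2024 is a Friday, so the first Sunday is March 3 and the second is March 10.
1 October 2024 is a Tuesday, so the first Sunday is October 6 and the third is October 20.
At the standard offset (UTC+11:30), 22:08 UTC + 11h30m = 09:38 Zeloth standard time (rolling into the next day, 28 February 2024).
The standard-time date in Zeloth, February 28, 2024, is outside the daylight-saving period (10 March – 20 October), so Zeloth is on standard time, UTC+11:30.
22:08 UTC + 11h30m = 09:38 Zeloth (rolling into the next day, 28 February 2024).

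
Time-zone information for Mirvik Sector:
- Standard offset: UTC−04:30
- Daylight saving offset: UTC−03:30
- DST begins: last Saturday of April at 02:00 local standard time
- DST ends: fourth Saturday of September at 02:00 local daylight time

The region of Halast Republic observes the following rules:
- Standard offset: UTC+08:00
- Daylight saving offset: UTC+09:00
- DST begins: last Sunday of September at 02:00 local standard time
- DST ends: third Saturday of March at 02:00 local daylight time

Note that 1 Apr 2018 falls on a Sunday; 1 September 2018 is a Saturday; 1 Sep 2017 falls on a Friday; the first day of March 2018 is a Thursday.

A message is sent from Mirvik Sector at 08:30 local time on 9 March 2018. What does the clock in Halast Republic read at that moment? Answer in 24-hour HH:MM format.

22:00

1 April 2018 is a Sunday, so Saturdays fall on 7, 14, 21, 28; the last is April 28.
1 September 2018 is a Saturday, so the first Saturday is September 1 and the fourth is September 22.
9 March 2018 does not fall between 28 April and 22 September, so daylight saving is not in effect and Mirvik Sector is at UTC−04:30.
08:30 Mirvik Sector + 4h30m = 13:00 UTC.
1 September 2017 is a Friday, so Sundays fall on 3, 10, 17, 24; the last is September 24.
1 March 2018 is a Thursday, so the first Saturday is March 3 and the third is March 17.
At the standard offset (UTC+08:00), 13:00 UTC + 8h = 21:00 Halast Republic standard time.
The standard-time date in Halast Republic, 9 March 2018, lies within the daylight-saving period (24 September 2017 – 17 March 2018), so Halast Republic is on daylight time, UTC+09:00.
13:00 UTC + 9h = 22:00 Halast Republic.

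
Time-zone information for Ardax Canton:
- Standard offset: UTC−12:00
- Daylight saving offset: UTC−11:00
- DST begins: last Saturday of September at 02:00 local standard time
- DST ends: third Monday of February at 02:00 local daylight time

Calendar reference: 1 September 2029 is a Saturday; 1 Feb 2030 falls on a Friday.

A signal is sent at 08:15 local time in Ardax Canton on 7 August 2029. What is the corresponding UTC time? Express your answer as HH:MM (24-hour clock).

20:15

1 September 2029 is a Saturday, so Saturdays fall on 1, 8, 15, 22, 29; the last is September 29.
1 February 2030 is a Friday, so the first Monday is February 4 and the third is February 18.
7 August 2029 is outside the daylight-saving period (29 September 2029 – 18 February 2030), so Ardax Canton is on standard time, UTC−12:00.
08:15 local + 12h = 20:15 UTC.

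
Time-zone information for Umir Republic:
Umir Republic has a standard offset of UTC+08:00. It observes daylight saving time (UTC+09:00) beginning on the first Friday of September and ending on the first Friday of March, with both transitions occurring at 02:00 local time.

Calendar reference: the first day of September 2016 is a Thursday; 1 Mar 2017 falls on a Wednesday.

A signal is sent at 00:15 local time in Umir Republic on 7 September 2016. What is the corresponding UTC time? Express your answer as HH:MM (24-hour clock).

15:15

1 September 2016 is a Thursday, so the first Friday is September 2.
1 March 2017 is a Wednesday, so the first Friday is March 3.
7 September 2016 lies within the daylight-saving period (2 September 2016 – 3 March 2017), so Umir Republic is on daylight time, UTC+09:00.
00:15 local − 9h = 15:15 UTC (rolling into the previous day, 6 September 2016).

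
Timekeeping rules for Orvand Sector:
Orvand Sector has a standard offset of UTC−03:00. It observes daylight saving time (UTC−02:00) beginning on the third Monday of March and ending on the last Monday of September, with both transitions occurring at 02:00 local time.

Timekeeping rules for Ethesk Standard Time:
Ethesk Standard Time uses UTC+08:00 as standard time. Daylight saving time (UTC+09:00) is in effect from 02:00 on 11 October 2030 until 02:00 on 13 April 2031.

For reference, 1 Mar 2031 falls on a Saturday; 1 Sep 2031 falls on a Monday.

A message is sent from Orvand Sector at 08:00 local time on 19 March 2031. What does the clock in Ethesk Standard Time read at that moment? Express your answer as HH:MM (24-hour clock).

1 March 2031 is a Saturday, so the first Monday is March 3 and the third is March 17.
1 September 2031 is a Monday, so Mondays fall on 1, 8, 15, 22, 29; the last is September 29.
19 March 2031 falls between 17 March and 29 September, so daylight saving is in effect and Orvand Sector is at UTC−02:00.
08:00 Orvand Sector + 2h = 10:00 UTC.
At the standard offset (UTC+08:00), 10:00 UTC + 8h = 18:00 Ethesk Standard Time standard time.
The standard-time date in Ethesk Standard Time, 19 March 2031, falls between 11 October 2030 and 13 April 2031, so daylight saving is in effect and Ethesk Standard Time is at UTC+09:00.
10:00 UTC + 9h = 19:00 Ethesk Standard Time.

19:00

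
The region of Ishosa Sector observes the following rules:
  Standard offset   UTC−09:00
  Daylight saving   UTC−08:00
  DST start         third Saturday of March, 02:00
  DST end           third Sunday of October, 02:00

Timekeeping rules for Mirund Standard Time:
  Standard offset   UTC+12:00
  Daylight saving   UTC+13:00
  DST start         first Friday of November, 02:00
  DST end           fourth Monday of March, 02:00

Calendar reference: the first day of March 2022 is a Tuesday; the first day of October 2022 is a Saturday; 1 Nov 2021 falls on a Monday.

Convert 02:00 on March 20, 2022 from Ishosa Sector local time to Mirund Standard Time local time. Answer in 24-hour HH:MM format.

1 March 2022 is a Tuesday, so the first Saturday is March 5 and the third is March 19.
1 October 2022 is a Saturday, so the first Sunday is October 2 and the third is October 16.
March 20, 2022 falls between 19 March and 16 October, so daylight saving is in effect and Ishosa Sector is at UTC−08:00.
02:00 Ishosa Sector + 8h = 10:00 UTC.
1 November 2021 is a Monday, so the first Friday is November 5.
1 March 2022 is a Tuesday, so the first Monday is March 7 and the fourth is March 28.
At the standard offset (UTC+12:00), 10:00 UTC + 12h = 22:00 Mirund Standard Time standard time.
Daylight saving runs 5 November 2021 – 28 March 2022; the standard-time date in Mirund Standard Time, March 20, 2022, is inside that window, so Mirund Standard Time is at UTC+13:00.
10:00 UTC + 13h = 23:00 Mirund Standard Time.

23:00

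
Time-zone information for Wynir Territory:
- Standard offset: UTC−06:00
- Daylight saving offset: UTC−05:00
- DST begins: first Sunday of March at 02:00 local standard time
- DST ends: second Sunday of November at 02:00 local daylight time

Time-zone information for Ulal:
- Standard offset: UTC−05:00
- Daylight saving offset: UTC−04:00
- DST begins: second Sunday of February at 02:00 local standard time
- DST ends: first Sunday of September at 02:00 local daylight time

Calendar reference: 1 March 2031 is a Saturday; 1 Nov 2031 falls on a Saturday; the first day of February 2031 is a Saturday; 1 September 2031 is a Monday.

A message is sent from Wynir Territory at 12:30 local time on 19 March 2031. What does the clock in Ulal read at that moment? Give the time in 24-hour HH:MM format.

13:30

1 March 2031 is a Saturday, so the first Sunday is March 2.
1 November 2031 is a Saturday, so the first Sunday is November 2 and the second is November 9.
19 March 2031 lies within the daylight-saving period (2 March – 9 November), so Wynir Territory is on daylight time, UTC−05:00.
12:30 Wynir Territory + 5h = 17:30 UTC.
1 February 2031 is a Saturday, so the first Sunday is February 2 and the second is February 9.
1 September 2031 is a Monday, so the first Sunday is September 7.
At the standard offset (UTC−05:00), 17:30 UTC − 5h = 12:30 Ulal standard time.
The standard-time date in Ulal, 19 March 2031, falls between 9 February and 7 September, so daylight saving is in effect and Ulal is at UTC−04:00.
17:30 UTC − 4h = 13:30 Ulal.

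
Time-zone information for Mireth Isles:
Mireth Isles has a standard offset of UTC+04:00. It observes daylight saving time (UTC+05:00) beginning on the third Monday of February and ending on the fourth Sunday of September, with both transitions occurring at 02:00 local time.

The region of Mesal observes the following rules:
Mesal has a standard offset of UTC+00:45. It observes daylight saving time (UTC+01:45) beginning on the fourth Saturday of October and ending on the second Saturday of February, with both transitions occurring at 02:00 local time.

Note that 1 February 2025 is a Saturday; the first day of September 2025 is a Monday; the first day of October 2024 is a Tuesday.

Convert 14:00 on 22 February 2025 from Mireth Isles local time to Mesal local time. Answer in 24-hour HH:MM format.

09:45

1 February 2025 is a Saturday, so the first Monday is February 3 and the third is February 17.
1 September 2025 is a Monday, so the first Sunday is September 7 and the fourth is September 28.
22 February 2025 falls between 17 February and 28 September, so daylight saving is in effect and Mireth Isles is at UTC+05:00.
14:00 Mireth Isles − 5h = 09:00 UTC.
1 October 2024 is a Tuesday, so the first Saturday is October 5 and the fourth is October 26.
1 February 2025 is a Saturday, so the first Saturday is February 1 and the second is February 8.
At the standard offset (UTC+00:45), 09:00 UTC + 0h45m = 09:45 Mesal standard time.
Daylight saving runs 26 October 2024 – 8 February 2025; the standard-time date in Mesal, 22 February 2025, is outside that window, so Mesal is on standard time at UTC+00:45.
09:00 UTC + 0h45m = 09:45 Mesal.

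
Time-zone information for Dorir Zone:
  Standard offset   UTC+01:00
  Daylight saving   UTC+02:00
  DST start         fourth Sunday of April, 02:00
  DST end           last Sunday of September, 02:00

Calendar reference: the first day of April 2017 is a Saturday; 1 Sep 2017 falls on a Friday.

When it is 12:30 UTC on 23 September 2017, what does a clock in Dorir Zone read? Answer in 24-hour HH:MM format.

1 April 2017 is a Saturday, so the first Sunday is April 2 and the fourth is April 23.
1 September 2017 is a Friday, so Sundays fall on 3, 10, 17, 24; the last is September 24.
At the standard offset (UTC+01:00), 12:30 UTC + 1h = 13:30 Dorir Zone standard time.
Daylight saving runs 23 April – 24 September; the standard-time date in Dorir Zone, 23 September 2017, is inside that window, so Dorir Zone is at UTC+02:00.
12:30 UTC + 2h = 14:30 local.

14:30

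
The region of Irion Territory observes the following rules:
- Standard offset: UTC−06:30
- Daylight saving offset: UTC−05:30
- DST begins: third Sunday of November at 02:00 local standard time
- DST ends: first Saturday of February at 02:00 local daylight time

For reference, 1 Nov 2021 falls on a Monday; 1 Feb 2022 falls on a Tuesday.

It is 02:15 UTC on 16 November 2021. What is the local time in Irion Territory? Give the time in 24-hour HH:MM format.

19:45

1 November 2021 is a Monday, so the first Sunday is November 7 and the third is November 21.
1 February 2022 is a Tuesday, so the first Saturday is February 5.
At the standard offset (UTC−06:30), 02:15 UTC − 6h30m = 19:45 Irion Territory standard time (rolling into the previous day, 15 November 2021).
Daylight saving runs 21 November 2021 – 5 February 2022; the standard-time date in Irion Territory, 15 November 2021, is outside that window, so Irion Territory is on standard time at UTC−06:30.
02:15 UTC − 6h30m = 19:45 local (rolling into the previous day, 15 November 2021).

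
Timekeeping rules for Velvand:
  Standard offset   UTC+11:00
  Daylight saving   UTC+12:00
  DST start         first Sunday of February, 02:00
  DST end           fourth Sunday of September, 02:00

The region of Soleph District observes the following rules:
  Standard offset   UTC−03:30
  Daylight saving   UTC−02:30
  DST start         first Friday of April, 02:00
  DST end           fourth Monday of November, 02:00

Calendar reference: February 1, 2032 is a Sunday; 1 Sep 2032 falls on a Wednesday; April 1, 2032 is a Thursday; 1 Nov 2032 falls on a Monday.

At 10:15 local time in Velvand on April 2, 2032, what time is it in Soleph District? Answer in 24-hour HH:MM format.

18:45

1 February 2032 is a Sunday, so the first Sunday is February 1.
1 September 2032 is a Wednesday, so the first Sunday is September 5 and the fourth is September 26.
April 2, 2032 falls between 1 February and 26 September, so daylight saving is in effect and Velvand is at UTC+12:00.
10:15 Velvand − 12h = 22:15 UTC (rolling into the previous day, 1 April 2032).
1 April 2032 is a Thursday, so the first Friday is April 2.
1 November 2032 is a Monday, so the first Monday is November 1 and the fourth is November 22.
At the standard offset (UTC−03:30), 22:15 UTC − 3h30m = 18:45 Soleph District standard time.
Daylight saving runs 2 April – 22 November; the standard-time date in Soleph District, April 1, 2032, is outside that window, so Soleph District is on standard time at UTC−03:30.
22:15 UTC − 3h30m = 18:45 Soleph District.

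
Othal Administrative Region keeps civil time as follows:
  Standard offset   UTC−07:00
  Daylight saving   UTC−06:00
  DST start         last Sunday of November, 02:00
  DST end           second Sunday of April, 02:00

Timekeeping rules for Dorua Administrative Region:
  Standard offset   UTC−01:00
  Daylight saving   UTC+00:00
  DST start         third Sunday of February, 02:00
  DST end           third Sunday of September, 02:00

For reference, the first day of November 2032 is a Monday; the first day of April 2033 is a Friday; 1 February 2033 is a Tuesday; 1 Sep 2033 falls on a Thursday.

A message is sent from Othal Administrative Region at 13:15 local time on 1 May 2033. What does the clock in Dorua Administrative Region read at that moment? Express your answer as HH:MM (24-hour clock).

1 November 2032 is a Monday, so Sundays fall on 7, 14, 21, 28; the last is November 28.
1 April 2033 is a Friday, so the first Sunday is April 3 and the second is April 10.
1 May 2033 does not fall between 28 November 2032 and 10 April 2033, so daylight saving is not in effect and Othal Administrative Region is at UTC−07:00.
13:15 Othal Administrative Region + 7h = 20:15 UTC.
1 February 2033 is a Tuesday, so the first Sunday is February 6 and the third is February 20.
1 September 2033 is a Thursday, so the first Sunday is September 4 and the third is September 18.
At the standard offset (UTC−01:00), 20:15 UTC − 1h = 19:15 Dorua Administrative Region standard time.
The standard-time date in Dorua Administrative Region, 1 May 2033, lies within the daylight-saving period (20 February – 18 September), so Dorua Administrative Region is on daylight time, UTC+00:00.
20:15 UTC + 0h = 20:15 Dorua Administrative Region.

20:15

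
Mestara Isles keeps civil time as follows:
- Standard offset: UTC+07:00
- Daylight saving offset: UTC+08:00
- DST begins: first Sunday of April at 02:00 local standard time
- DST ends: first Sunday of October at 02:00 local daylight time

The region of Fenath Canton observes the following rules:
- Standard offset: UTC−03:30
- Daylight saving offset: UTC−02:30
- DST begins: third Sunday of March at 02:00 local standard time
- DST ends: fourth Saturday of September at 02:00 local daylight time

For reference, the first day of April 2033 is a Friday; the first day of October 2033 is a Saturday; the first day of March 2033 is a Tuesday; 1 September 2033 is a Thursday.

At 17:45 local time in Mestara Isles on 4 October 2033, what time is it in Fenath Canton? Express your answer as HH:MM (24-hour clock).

07:15

1 April 2033 is a Friday, so the first Sunday is April 3.
1 October 2033 is a Saturday, so the first Sunday is October 2.
4 October 2033 is outside the daylight-saving period (3 April – 2 October), so Mestara Isles is on standard time, UTC+07:00.
17:45 Mestara Isles − 7h = 10:45 UTC.
1 March 2033 is a Tuesday, so the first Sunday is March 6 and the third is March 20.
1 September 2033 is a Thursday, so the first Saturday is September 3 and the fourth is September 24.
At the standard offset (UTC−03:30), 10:45 UTC − 3h30m = 07:15 Fenath Canton standard time.
Daylight saving runs 20 March – 24 September; the standard-time date in Fenath Canton, 4 October 2033, is outside that window, so Fenath Canton is on standard time at UTC−03:30.
10:45 UTC − 3h30m = 07:15 Fenath Canton.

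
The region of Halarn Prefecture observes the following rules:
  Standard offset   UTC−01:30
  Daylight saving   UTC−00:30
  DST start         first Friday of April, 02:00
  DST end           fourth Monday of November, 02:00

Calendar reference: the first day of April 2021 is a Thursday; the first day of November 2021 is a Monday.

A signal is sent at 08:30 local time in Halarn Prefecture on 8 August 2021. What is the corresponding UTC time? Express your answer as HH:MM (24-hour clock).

1 April 2021 is a Thursday, so the first Friday is April 2.
1 November 2021 is a Monday, so the first Monday is November 1 and the fourth is November 22.
8 August 2021 falls between 2 April and 22 November, so daylight saving is in effect and Halarn Prefecture is at UTC−00:30.
08:30 local + 0h30m = 09:00 UTC.

09:00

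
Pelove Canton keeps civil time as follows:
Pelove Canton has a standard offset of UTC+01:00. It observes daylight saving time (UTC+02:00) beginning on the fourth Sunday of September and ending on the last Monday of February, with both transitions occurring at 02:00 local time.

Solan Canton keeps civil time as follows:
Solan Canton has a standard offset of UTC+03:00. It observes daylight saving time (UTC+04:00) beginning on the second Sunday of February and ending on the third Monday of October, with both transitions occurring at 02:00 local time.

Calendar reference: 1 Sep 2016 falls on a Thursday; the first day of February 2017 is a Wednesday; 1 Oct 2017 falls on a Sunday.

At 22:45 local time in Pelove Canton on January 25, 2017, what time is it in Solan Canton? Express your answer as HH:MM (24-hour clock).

1 September 2016 is a Thursday, so the first Sunday is September 4 and the fourth is September 25.
1 February 2017 is a Wednesday, so Mondays fall on 6, 13, 20, 27; the last is February 27.
Daylight saving runs 25 September 2016 – 27 February 2017; January 25, 2017 is inside that window, so Pelove Canton is at UTC+02:00.
22:45 Pelove Canton − 2h = 20:45 UTC.
1 February 2017 is a Wednesday, so the first Sunday is February 5 and the second is February 12.
1 October 2017 is a Sunday, so the first Monday is October 2 and the third is October 16.
At the standard offset (UTC+03:00), 20:45 UTC + 3h = 23:45 Solan Canton standard time.
The standard-time date in Solan Canton, January 25, 2017, is outside the daylight-saving period (12 February – 16 October), so Solan Canton is on standard time, UTC+03:00.
20:45 UTC + 3h = 23:45 Solan Canton.

23:45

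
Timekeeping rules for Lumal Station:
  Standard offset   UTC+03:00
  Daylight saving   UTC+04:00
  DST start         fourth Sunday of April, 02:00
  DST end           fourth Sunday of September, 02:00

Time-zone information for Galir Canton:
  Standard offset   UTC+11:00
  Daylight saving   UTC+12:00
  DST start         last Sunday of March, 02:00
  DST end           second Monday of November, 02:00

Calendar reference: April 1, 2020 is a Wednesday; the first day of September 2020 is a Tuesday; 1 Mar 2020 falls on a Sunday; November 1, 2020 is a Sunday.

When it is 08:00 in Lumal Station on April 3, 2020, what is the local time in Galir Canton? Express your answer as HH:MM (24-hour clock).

17:00

1 April 2020 is a Wednesday, so the first Sunday is April 5 and the fourth is April 26.
1 September 2020 is a Tuesday, so the first Sunday is September 6 and the fourth is September 27.
Daylight saving runs 26 April – 27 September; April 3, 2020 is outside that window, so Lumal Station is on standard time at UTC+03:00.
08:00 Lumal Station − 3h = 05:00 UTC.
1 March 2020 is a Sunday, so Sundays fall on 1, 8, 15, 22, 29; the last is March 29.
1 November 2020 is a Sunday, so the first Monday is November 2 and the second is November 9.
At the standard offset (UTC+11:00), 05:00 UTC + 11h = 16:00 Galir Canton standard time.
The standard-time date in Galir Canton, April 3, 2020, falls between 29 March and 9 November, so daylight saving is in effect and Galir Canton is at UTC+12:00.
05:00 UTC + 12h = 17:00 Galir Canton.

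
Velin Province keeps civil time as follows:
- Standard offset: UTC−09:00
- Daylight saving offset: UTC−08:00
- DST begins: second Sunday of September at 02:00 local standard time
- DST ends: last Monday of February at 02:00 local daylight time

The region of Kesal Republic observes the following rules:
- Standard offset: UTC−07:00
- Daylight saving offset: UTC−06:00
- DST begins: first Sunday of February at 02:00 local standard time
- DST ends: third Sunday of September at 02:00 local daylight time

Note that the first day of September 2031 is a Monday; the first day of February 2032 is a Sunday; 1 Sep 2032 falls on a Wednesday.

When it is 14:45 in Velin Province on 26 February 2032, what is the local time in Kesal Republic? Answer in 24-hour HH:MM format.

17:45

1 September 2031 is a Monday, so the first Sunday is September 7 and the second is September 14.
1 February 2032 is a Sunday, so Mondays fall on 2, 9, 16, 23; the last is February 23.
26 February 2032 does not fall between 14 September 2031 and 23 February 2032, so daylight saving is not in effect and Velin Province is at UTC−09:00.
14:45 Velin Province + 9h = 23:45 UTC.
1 February 2032 is a Sunday, so the first Sunday is February 1.
1 September 2032 is a Wednesday, so the first Sunday is September 5 and the third is September 19.
At the standard offset (UTC−07:00), 23:45 UTC − 7h = 16:45 Kesal Republic standard time.
The standard-time date in Kesal Republic, 26 February 2032, falls between 1 February and 19 September, so daylight saving is in effect and Kesal Republic is at UTC−06:00.
23:45 UTC − 6h = 17:45 Kesal Republic.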